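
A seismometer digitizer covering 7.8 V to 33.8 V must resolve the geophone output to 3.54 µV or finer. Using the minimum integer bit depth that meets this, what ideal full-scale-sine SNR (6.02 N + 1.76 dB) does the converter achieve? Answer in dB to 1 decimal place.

Span: 33.8 V − (7.8 V) = 26 V.
Required number of levels: 26/3.54 µV = 7.3446e6; smallest N with 2^N ≥ that is 23.
6.02(23) + 1.76 = 140.22 dB.

140.2 dB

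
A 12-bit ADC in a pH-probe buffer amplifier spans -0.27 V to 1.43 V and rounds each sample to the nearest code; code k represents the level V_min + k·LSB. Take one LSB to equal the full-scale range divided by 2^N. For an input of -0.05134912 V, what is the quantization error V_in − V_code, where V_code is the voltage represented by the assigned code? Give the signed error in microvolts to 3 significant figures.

Span: 1.43 V − (-0.27 V) = 1.7 V. LSB = 1.7 V / 2^12 ≈ 415.0 µV.
(V_in − V_min)/LSB = (-0.05134912 − (-0.27)) × 4096/1.7 = 526.8200 → nearest code k = 527.
V_code = V_min + k × range/2^12 = -0.27 + 527 × 1.7/4096 = -0.05127441406 V.
e = -0.05134912 − (-0.05127441406) = −74.7 µV.

−74.7 µV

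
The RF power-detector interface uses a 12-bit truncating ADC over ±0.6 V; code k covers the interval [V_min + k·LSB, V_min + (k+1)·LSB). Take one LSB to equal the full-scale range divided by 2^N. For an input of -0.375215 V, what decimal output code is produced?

Full-scale range = 0.6 V − (-0.6 V) = 1.2 V. LSB = 1.2 V / 2^12 ≈ 293.0 µV.
code = ⌊(V_in − V_min)/LSB⌋ = ⌊(V_in − V_min) × 2^12 / range⌋
     = ⌊(-0.375215 − (-0.6)) × 4096 / 1.2⌋ = ⌊0.224785 × 4096/1.2⌋
     = ⌊767.266⌋ = 767.

767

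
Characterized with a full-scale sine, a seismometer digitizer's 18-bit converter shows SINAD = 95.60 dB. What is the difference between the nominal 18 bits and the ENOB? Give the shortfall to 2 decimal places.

ENOB = (SINAD − 1.76)/6.02 = (95.60 − 1.76)/6.02 = 15.5880 bits.
Lost resolution: 18 − 15.5880 = 2.4120 bits.

2.41 bits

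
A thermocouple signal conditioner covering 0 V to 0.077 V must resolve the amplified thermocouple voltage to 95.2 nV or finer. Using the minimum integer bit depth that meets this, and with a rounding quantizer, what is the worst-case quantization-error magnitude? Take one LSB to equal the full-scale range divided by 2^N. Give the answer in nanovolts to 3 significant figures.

Full-scale range = 0.077 V.
Need 2^N ≥ 0.077 V / 95.2 nV = 808800 → N_min = 20.
Step size = 0.077/1048576 V = 73.433 nV.
|e|_max = LSB/2 = 36.7 nV.

36.7 nV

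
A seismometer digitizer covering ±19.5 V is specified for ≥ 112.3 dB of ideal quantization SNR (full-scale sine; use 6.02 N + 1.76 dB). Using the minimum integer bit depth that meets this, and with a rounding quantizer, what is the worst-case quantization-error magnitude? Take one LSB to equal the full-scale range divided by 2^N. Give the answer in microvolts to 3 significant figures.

The full-scale span is 19.5 − (-19.5) = 39 V.
N ≥ (112.3 − 1.76)/6.02 = 18.362 → N_min = 19.
LSB = 39 V ÷ 2^19 = 39/524288 V = 74.387 µV.
|e|_max = LSB/2 = 37.2 µV.

37.2 µV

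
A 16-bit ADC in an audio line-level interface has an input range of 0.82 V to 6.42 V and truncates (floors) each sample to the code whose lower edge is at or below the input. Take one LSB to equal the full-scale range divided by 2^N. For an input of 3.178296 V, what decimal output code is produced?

27598

The full-scale span is 6.42 − (0.82) = 5.6 V. LSB = 5.6 V / 2^16 ≈ 85.45 µV.
code = ⌊(V_in − V_min)/LSB⌋ = ⌊(V_in − V_min) × 2^16 / range⌋
     = ⌊(3.178296 − (0.82)) × 65536 / 5.6⌋ = ⌊2.358296 × 65536/5.6⌋
     = ⌊27598.801⌋ = 27598.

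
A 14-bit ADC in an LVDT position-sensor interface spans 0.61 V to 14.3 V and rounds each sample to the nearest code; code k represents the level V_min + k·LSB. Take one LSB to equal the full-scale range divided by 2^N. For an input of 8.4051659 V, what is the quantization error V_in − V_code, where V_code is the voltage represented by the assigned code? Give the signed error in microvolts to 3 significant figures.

+121 µV

Range = 14.3 − (0.61) = 13.69 V. LSB = 13.69 V / 2^14 ≈ 0.8356 mV.
Position in LSBs: (8.4051659 − (0.61)) × 16384/13.69 = 9329.1452; rounding gives k = 9329.
Reconstructed level: 0.61 + 9329 × 13.69/16384 V = 8.4050445557 V.
e = 8.4051659 − (8.4050445557) = +121 µV.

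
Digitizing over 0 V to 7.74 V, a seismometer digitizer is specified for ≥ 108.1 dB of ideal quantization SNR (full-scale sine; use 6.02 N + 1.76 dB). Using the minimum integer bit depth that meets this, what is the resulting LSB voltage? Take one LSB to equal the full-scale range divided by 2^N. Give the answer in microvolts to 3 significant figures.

29.5 µV

Full-scale range = 7.74 V.
N ≥ (108.1 − 1.76)/6.02 = 17.664 → N_min = 18.
LSB = 7.74 V / 2^18 = 29.5 µV.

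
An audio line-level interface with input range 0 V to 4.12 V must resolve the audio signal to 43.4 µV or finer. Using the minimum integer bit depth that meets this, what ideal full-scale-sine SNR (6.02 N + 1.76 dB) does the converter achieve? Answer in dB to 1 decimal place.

V_FS = 4.12 V.
4.12 V / 43.4 µV = 94930. Since 2^16 = 65536 and 2^17 = 131072, N = 17.
6.02(17) + 1.76 = 104.10 dB.

104.1 dB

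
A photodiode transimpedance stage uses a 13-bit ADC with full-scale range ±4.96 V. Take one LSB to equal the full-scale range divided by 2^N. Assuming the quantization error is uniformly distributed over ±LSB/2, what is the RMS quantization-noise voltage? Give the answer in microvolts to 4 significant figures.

Span: 4.96 V − (-4.96 V) = 9.92 V.
LSB = 9.92 V / 2^13 = 1.21094 mV.
For a uniform distribution on [−LSB/2, +LSB/2], V_rms = LSB/√12 = 1.21094 mV/3.4641 = 349.6 µV.

349.6 µV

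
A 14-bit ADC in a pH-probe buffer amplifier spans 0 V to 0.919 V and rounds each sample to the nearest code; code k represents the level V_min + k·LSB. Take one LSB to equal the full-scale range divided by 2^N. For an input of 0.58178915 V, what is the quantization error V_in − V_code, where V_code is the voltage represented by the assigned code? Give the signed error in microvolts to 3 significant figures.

+10.1 µV

Range is 0.919 V. LSB = 0.919 V / 2^14 ≈ 56.09 µV.
(0.58178915 − (0)) / LSB = 0.58178915 × 16384/0.919 = 10372.1800. Nearest integer: k = 10372.
V_code = 0 + (10372/16384) × 0.919 = 0.58177905273 V.
Error = V_in − V_code = 0.58178915 − (0.58177905273) = +10.1 µV.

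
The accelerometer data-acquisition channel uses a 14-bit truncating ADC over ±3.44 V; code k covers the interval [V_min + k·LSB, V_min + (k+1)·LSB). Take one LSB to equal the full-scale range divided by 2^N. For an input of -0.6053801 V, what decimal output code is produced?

6750

The full-scale span is 3.44 − (-3.44) = 6.88 V. LSB = 6.88 V / 2^14 ≈ 419.9 µV.
V_in − V_min = -0.6053801 − (-3.44) = 2.8346199 V.
Divide by LSB: 2.8346199 × 16384/6.88 = 6750.3506.
Truncating gives code 6750.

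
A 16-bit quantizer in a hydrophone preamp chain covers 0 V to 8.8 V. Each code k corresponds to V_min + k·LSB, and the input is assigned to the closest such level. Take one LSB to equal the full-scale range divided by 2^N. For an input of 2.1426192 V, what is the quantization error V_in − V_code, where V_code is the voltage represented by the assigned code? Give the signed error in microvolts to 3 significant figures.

−44.4 µV

V_FS = 8.8 V. LSB = 8.8 V / 2^16 ≈ 134.3 µV.
(V_in − V_min)/LSB = (2.1426192 − (0)) × 65536/8.8 = 15956.6695 → nearest code k = 15957.
V_code = V_min + k × range/2^16 = 0 + 15957 × 8.8/65536 = 2.1426635742 V.
V_in − V_code = 2.1426192 − (2.1426635742) = −44.4 µV.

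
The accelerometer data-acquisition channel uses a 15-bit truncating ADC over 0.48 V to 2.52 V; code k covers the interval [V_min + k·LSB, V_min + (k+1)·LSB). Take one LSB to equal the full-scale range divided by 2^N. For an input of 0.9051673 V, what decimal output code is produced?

The full-scale span is 2.52 − (0.48) = 2.04 V. LSB = 2.04 V / 2^15 ≈ 62.26 µV.
(V_in − V_min) × 2^15/range = (0.9051673 − (0.48)) × 32768/2.04 = 6829.354.
Floor → code = 6829.

6829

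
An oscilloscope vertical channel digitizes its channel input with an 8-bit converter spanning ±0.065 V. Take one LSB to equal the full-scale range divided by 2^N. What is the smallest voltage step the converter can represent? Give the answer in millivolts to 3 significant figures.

Span: 0.065 V − (-0.065 V) = 0.13 V.
There are 2^8 = 256 steps.
LSB = 0.13 V / 2^8 = 0.508 mV.

0.508 mV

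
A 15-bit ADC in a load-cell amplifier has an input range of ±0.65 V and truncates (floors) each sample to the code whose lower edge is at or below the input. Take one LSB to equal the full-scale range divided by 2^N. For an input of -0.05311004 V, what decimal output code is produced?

Full-scale range = 0.65 V − (-0.65 V) = 1.3 V. LSB = 1.3 V / 2^15 ≈ 39.67 µV.
V_in − V_min = -0.05311004 − (-0.65) = 0.59688996 V.
Divide by LSB: 0.59688996 × 32768/1.3 = 15045.3002.
Truncating gives code 15045.

15045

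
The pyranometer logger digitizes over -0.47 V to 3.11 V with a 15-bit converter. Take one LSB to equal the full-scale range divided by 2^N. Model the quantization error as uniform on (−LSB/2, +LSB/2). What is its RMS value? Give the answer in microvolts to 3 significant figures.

Full-scale range = 3.11 V − (-0.47 V) = 3.58 V.
LSB = 3.58 V ÷ 2^15 = 3.58/32768 V = 109.25 µV.
RMS of a uniform error over width LSB is LSB/√12 = 31.5 µV.

31.5 µV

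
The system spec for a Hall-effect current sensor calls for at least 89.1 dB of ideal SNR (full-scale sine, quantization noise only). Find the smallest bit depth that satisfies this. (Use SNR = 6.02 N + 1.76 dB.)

Solving 6.02 N ≥ 89.1 − 1.76: N ≥ 14.508. Round up → N = 15.

15 bits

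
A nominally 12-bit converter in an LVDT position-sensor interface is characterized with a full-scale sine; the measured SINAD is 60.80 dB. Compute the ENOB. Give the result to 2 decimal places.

9.81 bits

ENOB = (60.80 − 1.76)/6.02 = 9.8073 bits.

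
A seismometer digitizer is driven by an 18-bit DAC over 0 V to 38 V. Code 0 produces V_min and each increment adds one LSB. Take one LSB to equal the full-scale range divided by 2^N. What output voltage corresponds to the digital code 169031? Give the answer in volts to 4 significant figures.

24.50 V

Range is 38 V. LSB = 38 V / 2^18.
Output = V_min + (169031/262144) × range = 0 + 0.644802 × 38 V
      = 0 V + 24.5025 V = 24.5025 V.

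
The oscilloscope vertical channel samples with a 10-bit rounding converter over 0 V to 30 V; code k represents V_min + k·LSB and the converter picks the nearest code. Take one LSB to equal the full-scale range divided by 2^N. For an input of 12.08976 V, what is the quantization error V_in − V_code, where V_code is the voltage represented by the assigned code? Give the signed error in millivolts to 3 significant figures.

−9.85 mV

Range is 30 V. LSB = 30 V / 2^10 ≈ 29.30 mV.
(V_in − V_min)/LSB = (12.08976 − (0)) × 1024/30 = 412.6638 → nearest code k = 413.
V_code = V_min + k × range/2^10 = 0 + 413 × 30/1024 = 12.09960938 V.
e = 12.08976 − (12.09960938) = −9.85 mV.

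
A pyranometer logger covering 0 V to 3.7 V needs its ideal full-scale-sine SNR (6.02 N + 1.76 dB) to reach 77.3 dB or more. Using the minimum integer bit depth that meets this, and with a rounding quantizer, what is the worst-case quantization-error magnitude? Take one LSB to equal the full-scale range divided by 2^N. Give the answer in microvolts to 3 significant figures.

V_FS = 3.7 V.
Solving 6.02 N ≥ 77.3 − 1.76: N ≥ 12.548. Round up → N = 13.
One LSB is 3.7 V / 8192 = 451.66 µV.
|e|_max = LSB/2 = 226 µV.

226 µV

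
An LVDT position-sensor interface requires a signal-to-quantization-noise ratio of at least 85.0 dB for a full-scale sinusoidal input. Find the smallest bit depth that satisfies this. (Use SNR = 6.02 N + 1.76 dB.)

N ≥ (85.0 − 1.76)/6.02 = 13.827 → N_min = 14.

14 bits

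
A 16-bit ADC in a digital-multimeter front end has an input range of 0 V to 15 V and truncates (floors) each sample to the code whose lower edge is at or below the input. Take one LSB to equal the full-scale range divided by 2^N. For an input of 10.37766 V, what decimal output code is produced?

Full-scale range = 15 V. LSB = 15 V / 2^16 ≈ 228.9 µV.
V_in − V_min = 10.37766 − (0) = 10.37766 V.
Divide by LSB: 10.37766 × 65536/15 = 45340.6884.
Truncating gives code 45340.

45340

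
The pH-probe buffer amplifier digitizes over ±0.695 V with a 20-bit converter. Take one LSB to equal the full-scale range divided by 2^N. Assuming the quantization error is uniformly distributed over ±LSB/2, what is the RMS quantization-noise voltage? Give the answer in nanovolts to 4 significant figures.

382.7 nV

The full-scale span is 0.695 − (-0.695) = 1.39 V.
Step size = 1.39/1048576 V = 1.32561 µV.
V_rms = LSB/√12 = 1.32561 µV / √12 = 382.7 nV.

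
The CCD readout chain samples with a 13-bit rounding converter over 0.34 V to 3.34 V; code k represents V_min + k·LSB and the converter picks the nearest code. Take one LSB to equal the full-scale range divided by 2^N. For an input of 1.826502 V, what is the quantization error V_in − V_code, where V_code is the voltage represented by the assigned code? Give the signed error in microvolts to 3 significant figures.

The full-scale span is 3.34 − (0.34) = 3 V. LSB = 3 V / 2^13 ≈ 366.2 µV.
Position in LSBs: (1.826502 − (0.34)) × 8192/3 = 4059.1415; rounding gives k = 4059.
V_code = 0.34 + (4059/8192) × 3 = 1.826450195 V.
V_in − V_code = 1.826502 − (1.826450195) = +51.8 µV.

+51.8 µV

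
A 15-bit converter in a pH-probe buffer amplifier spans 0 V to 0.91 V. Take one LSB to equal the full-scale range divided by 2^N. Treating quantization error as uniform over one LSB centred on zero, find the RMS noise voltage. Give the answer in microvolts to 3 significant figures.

Range is 0.91 V.
Step size = 0.91/32768 V = 27.771 µV.
For a uniform distribution on [−LSB/2, +LSB/2], V_rms = LSB/√12 = 27.771 µV/3.4641 = 8.02 µV.

8.02 µV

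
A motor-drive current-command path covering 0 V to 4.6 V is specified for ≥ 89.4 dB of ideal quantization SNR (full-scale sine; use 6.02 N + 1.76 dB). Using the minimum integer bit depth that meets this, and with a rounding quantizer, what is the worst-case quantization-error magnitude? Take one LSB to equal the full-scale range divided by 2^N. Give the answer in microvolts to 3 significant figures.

70.2 µV

Span = 4.6 V.
Required N = ⌈(89.4 − 1.76)/6.02⌉ = ⌈14.558⌉ = 15.
LSB = 4.6 V ÷ 2^15 = 4.6/32768 V = 140.38 µV.
Half an LSB is 70.2 µV.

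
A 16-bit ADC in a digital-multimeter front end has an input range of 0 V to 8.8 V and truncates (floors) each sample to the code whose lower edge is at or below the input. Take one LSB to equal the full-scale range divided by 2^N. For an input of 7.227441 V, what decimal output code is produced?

Span = 8.8 V. LSB = 8.8 V / 2^16 ≈ 134.3 µV.
V_in − V_min = 7.227441 − (0) = 7.227441 V.
Divide by LSB: 7.227441 × 65536/8.8 = 53824.7242.
Truncating gives code 53824.

53824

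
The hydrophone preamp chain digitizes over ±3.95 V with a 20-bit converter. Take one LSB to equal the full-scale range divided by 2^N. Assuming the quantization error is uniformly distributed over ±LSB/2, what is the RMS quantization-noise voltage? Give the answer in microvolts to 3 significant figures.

2.17 µV

The full-scale span is 3.95 − (-3.95) = 7.9 V.
LSB = 7.9 V / 2^20 = 7.5340 µV.
V_rms = LSB/√12 = 7.5340 µV / √12 = 2.17 µV.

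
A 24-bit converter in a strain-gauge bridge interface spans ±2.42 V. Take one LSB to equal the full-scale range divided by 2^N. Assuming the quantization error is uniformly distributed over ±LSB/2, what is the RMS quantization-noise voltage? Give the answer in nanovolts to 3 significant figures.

The full-scale span is 2.42 − (-2.42) = 4.84 V.
LSB = 4.84 V / 2^24 = 288.49 nV.
σ_q = LSB/√12 = 288.49 nV/3.4641 = 83.3 nV.

83.3 nV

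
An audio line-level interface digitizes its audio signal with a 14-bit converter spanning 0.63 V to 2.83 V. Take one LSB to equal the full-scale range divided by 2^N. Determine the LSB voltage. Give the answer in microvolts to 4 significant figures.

134.3 µV

Full-scale range = 2.83 V − (0.63 V) = 2.2 V.
Number of codes = 2^14 = 16384.
LSB = 2.2 V / 2^14 = 134.3 µV.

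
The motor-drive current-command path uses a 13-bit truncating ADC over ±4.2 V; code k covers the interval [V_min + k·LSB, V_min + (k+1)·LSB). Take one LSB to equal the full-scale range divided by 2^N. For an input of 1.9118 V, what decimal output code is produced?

Full-scale range = 4.2 V − (-4.2 V) = 8.4 V. LSB = 8.4 V / 2^13 ≈ 1.025 mV.
V_in − V_min = 1.9118 − (-4.2) = 6.1118 V.
Divide by LSB: 6.1118 × 8192/8.4 = 5960.4602.
Truncating gives code 5960.

5960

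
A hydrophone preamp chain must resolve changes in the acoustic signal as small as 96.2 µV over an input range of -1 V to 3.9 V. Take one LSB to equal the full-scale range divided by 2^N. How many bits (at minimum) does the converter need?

Span: 3.9 V − (-1 V) = 4.9 V.
Required number of levels: 4.9/96.2 µV = 50936; smallest N with 2^N ≥ that is 16.

16 bits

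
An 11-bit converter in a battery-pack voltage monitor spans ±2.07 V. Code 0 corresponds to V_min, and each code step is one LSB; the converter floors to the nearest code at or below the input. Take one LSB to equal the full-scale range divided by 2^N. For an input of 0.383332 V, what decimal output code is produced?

Span: 2.07 V − (-2.07 V) = 4.14 V. LSB = 4.14 V / 2^11 ≈ 2.021 mV.
code = ⌊(V_in − V_min)/LSB⌋ = ⌊(V_in − V_min) × 2^11 / range⌋
     = ⌊(0.383332 − (-2.07)) × 2048 / 4.14⌋ = ⌊2.453332 × 2048/4.14⌋
     = ⌊1213.629⌋ = 1213.

1213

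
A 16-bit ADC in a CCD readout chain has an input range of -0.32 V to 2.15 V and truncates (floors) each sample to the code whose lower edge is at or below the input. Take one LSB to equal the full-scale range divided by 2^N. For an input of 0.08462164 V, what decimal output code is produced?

Range = 2.15 − (-0.32) = 2.47 V. LSB = 2.47 V / 2^16 ≈ 37.69 µV.
(V_in − V_min) × 2^16/range = (0.08462164 − (-0.32)) × 65536/2.47 = 10735.742.
Floor → code = 10735.

10735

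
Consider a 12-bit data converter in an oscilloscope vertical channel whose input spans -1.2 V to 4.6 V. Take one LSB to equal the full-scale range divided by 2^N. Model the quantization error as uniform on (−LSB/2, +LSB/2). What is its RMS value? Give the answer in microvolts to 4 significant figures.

408.8 µV

Full-scale range = 4.6 V − (-1.2 V) = 5.8 V.
LSB = 5.8 V / 2^12 = 1.41602 mV.
RMS of a uniform error over width LSB is LSB/√12 = 408.8 µV.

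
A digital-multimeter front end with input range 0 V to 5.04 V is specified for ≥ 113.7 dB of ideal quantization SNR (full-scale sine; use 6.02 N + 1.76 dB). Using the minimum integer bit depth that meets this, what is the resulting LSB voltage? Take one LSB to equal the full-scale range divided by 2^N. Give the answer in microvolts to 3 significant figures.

Span = 5.04 V.
6.02 N + 1.76 ≥ 113.7 gives N ≥ 18.595, so the minimum integer is 19.
Step size = 5.04/524288 V = 9.61 µV.

9.61 µV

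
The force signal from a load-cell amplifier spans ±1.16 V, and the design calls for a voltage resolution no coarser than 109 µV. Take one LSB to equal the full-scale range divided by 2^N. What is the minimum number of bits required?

Full-scale range = 1.16 V − (-1.16 V) = 2.32 V.
2.32 V / 109 µV = 21280. Since 2^14 = 16384 and 2^15 = 32768, N = 15.

15 bits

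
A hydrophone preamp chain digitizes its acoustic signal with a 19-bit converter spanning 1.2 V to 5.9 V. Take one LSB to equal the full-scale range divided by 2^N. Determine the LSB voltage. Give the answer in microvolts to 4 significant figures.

8.965 µV

Range = 5.9 − (1.2) = 4.7 V.
Number of codes = 2^19 = 524288.
LSB = 4.7 V ÷ 2^19 = 4.7/524288 V = 8.965 µV.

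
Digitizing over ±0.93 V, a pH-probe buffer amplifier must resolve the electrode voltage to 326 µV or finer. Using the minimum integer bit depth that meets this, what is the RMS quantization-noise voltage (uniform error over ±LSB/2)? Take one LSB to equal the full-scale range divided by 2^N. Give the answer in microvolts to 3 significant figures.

65.5 µV

The full-scale span is 0.93 − (-0.93) = 1.86 V.
Required number of levels: 1.86/326 µV = 5705.5; smallest N with 2^N ≥ that is 13.
Step size = 1.86/8192 V = 227.05 µV.
σ_q = LSB/√12 = 227.05 µV/3.4641 = 65.5 µV.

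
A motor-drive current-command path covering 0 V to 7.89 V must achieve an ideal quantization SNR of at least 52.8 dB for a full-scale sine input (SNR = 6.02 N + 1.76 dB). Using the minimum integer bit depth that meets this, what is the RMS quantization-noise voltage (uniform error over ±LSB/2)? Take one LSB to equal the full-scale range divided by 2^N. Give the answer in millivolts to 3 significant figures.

4.45 mV

Full-scale range = 7.89 V.
Required N = ⌈(52.8 − 1.76)/6.02⌉ = ⌈8.478⌉ = 9.
LSB = 7.89 V ÷ 2^9 = 7.89/512 V = 15.410 mV.
RMS noise = LSB/√12 = 4.45 mV.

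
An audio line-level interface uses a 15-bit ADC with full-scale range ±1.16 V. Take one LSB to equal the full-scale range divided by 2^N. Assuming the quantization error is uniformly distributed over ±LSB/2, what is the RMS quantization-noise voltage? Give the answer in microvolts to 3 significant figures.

Range = 1.16 − (-1.16) = 2.32 V.
LSB = 2.32 V ÷ 2^15 = 2.32/32768 V = 70.801 µV.
σ_q = LSB/√12 = 70.801 µV/3.4641 = 20.4 µV.

20.4 µV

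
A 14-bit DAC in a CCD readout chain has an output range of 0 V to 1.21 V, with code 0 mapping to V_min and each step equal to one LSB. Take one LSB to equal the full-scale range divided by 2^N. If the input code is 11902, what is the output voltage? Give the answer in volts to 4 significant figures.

Full-scale range = 1.21 V. LSB = 1.21 V / 2^14.
V_out = 0 + 11902 × (1.21/16384) V
      = 0 + 0.878993 = 0.878993 V.

0.8790 V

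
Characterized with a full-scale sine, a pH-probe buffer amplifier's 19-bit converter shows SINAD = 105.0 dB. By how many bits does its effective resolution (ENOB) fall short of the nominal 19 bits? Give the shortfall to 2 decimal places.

1.85 bits

N_eff = (105.0 − 1.76)/6.02 = 17.1495 bits.
Shortfall = 19 − 17.1495 = 1.8505 bits.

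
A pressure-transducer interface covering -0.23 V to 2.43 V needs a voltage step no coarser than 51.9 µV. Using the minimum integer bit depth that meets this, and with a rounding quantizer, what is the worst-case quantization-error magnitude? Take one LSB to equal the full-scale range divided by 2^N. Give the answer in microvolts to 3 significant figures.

Full-scale range = 2.43 V − (-0.23 V) = 2.66 V.
Required number of levels: 2.66/51.9 µV = 51252; smallest N with 2^N ≥ that is 16.
LSB = 2.66 V ÷ 2^16 = 2.66/65536 V = 40.588 µV.
Max error for round-to-nearest is LSB/2 = 20.3 µV.

20.3 µV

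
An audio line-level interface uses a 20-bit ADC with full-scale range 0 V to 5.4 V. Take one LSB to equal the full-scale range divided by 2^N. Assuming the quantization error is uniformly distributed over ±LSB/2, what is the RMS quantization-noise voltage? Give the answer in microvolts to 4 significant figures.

V_FS = 5.4 V.
Step size = 5.4/1048576 V = 5.14984 µV.
RMS of a uniform error over width LSB is LSB/√12 = 1.487 µV.

1.487 µV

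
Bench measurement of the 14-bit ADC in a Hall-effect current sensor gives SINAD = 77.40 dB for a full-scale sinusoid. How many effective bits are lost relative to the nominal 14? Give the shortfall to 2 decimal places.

1.44 bits

N_eff = (77.40 − 1.76)/6.02 = 12.5648 bits.
Shortfall = 14 − 12.5648 = 1.4352 bits.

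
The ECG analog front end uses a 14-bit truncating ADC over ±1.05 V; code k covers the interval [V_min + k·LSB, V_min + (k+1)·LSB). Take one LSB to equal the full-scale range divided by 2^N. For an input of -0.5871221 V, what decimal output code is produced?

3611

Range = 1.05 − (-1.05) = 2.1 V. LSB = 2.1 V / 2^14 ≈ 128.2 µV.
code = ⌊(V_in − V_min)/LSB⌋ = ⌊(V_in − V_min) × 2^14 / range⌋
     = ⌊(-0.5871221 − (-1.05)) × 16384 / 2.1⌋ = ⌊0.4628779 × 16384/2.1⌋
     = ⌊3611.329⌋ = 3611.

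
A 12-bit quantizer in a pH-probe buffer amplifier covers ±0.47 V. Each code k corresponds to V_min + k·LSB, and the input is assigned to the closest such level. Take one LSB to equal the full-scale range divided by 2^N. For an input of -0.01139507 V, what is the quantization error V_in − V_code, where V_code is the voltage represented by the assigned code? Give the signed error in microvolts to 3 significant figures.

+79.5 µV

Full-scale range = 0.47 V − (-0.47 V) = 0.94 V. LSB = 0.94 V / 2^12 ≈ 229.5 µV.
(-0.01139507 − (-0.47)) / LSB = 0.45860493 × 4096/0.94 = 1998.3466. Nearest integer: k = 1998.
V_code = V_min + k × range/2^12 = -0.47 + 1998 × 0.94/4096 = -0.01147460938 V.
e = -0.01139507 − (-0.01147460938) = +79.5 µV.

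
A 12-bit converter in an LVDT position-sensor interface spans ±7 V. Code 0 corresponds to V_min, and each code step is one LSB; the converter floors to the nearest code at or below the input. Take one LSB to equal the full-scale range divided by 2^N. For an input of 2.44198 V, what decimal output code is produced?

The full-scale span is 7 − (-7) = 14 V. LSB = 14 V / 2^12 ≈ 3.418 mV.
V_in − V_min = 2.44198 − (-7) = 9.44198 V.
Divide by LSB: 9.44198 × 4096/14 = 2762.4536.
Truncating gives code 2762.

2762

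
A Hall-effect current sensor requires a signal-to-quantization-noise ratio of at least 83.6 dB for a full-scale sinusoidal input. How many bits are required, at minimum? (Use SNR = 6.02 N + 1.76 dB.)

6.02 N + 1.76 ≥ 83.6 gives N ≥ 13.595, so the minimum integer is 14.

14 bits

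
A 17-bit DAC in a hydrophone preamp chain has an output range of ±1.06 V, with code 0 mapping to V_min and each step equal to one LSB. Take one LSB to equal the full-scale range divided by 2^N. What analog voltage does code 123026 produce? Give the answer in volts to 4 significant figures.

0.9299 V

The full-scale span is 1.06 − (-1.06) = 2.12 V. LSB = 2.12 V / 2^17.
Output = V_min + (123026/131072) × range = -1.06 + 0.938614 × 2.12 V
      = -1.06 V + 1.98986 V = 0.929861 V.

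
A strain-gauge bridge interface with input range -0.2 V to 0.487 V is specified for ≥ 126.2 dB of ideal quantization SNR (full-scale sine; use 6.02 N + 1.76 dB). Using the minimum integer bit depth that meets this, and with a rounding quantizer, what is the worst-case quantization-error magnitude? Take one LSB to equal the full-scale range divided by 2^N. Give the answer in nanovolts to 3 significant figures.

Range = 0.487 − (-0.2) = 0.687 V.
Solving 6.02 N ≥ 126.2 − 1.76: N ≥ 20.671. Round up → N = 21.
Step size = 0.687/2097152 V = 327.59 nV.
Max error for round-to-nearest is LSB/2 = 164 nV.

164 nV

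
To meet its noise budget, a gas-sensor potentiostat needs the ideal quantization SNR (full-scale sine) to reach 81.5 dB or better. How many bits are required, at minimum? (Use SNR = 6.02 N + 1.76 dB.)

6.02 N + 1.76 ≥ 81.5 gives N ≥ 13.246, so the minimum integer is 14.

14 bits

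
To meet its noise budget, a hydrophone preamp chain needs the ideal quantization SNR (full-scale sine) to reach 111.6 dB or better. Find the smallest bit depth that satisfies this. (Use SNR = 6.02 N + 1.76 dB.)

N ≥ (111.6 − 1.76)/6.02 = 18.246 → N_min = 19.

19 bits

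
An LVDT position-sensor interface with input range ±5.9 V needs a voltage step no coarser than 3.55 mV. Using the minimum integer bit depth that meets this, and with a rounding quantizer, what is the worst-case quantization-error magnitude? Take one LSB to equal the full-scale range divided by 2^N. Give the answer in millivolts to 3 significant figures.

1.44 mV

Range = 5.9 − (-5.9) = 11.8 V.
Required number of levels: 11.8/3.55 mV = 3323.9; smallest N with 2^N ≥ that is 12.
LSB = 11.8 V / 2^12 = 2.8809 mV.
Max error for round-to-nearest is LSB/2 = 1.44 mV.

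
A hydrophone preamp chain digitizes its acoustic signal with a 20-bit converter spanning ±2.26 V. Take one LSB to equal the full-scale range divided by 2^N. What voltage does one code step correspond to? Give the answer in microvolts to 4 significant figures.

Span: 2.26 V − (-2.26 V) = 4.52 V.
2^20 = 1048576 levels.
One LSB is 4.52 V / 1048576 = 4.311 µV.

4.311 µV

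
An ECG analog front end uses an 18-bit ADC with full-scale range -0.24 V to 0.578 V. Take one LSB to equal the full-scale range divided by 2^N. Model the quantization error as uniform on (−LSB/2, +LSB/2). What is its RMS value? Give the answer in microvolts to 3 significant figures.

0.901 µV

Span: 0.578 V − (-0.24 V) = 0.818 V.
LSB = 0.818 V ÷ 2^18 = 0.818/262144 V = 3.1204 µV.
V_rms = LSB/√12 = 3.1204 µV / √12 = 0.901 µV.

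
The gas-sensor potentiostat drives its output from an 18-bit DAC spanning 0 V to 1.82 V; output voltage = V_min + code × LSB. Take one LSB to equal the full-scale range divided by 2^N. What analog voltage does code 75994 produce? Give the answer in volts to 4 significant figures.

V_FS = 1.82 V. LSB = 1.82 V / 2^18.
Output = V_min + (75994/262144) × range = 0 + 0.289894 × 1.82 V
      = 0 + 0.527607 = 0.527607 V.

0.5276 V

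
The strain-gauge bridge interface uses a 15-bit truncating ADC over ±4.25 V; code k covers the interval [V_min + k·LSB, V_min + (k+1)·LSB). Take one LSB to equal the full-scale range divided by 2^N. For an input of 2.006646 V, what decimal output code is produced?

Range = 4.25 − (-4.25) = 8.5 V. LSB = 8.5 V / 2^15 ≈ 259.4 µV.
(V_in − V_min) × 2^15/range = (2.006646 − (-4.25)) × 32768/8.5 = 24119.738.
Floor → code = 24119.

24119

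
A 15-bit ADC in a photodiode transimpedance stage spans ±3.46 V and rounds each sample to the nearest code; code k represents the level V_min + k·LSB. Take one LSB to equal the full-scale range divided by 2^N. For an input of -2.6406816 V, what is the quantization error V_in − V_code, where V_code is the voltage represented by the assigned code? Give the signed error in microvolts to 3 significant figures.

−66.4 µV

Span: 3.46 V − (-3.46 V) = 6.92 V. LSB = 6.92 V / 2^15 ≈ 211.2 µV.
(-2.6406816 − (-3.46)) / LSB = 0.8193184 × 32768/6.92 = 3879.6857. Nearest integer: k = 3880.
V_code = -3.46 + (3880/32768) × 6.92 = -2.6406152344 V.
Error = V_in − V_code = -2.6406816 − (-2.6406152344) = −66.4 µV.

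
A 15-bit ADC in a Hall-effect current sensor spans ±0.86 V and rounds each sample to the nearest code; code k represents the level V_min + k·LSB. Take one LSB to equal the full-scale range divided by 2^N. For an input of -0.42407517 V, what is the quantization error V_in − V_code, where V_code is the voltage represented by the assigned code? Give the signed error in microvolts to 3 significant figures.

Span: 0.86 V − (-0.86 V) = 1.72 V. LSB = 1.72 V / 2^15 ≈ 52.49 µV.
(V_in − V_min)/LSB = (-0.42407517 − (-0.86)) × 32768/1.72 = 8304.8749 → nearest code k = 8305.
Reconstructed level: -0.86 + 8305 × 1.72/32768 V = -0.42406860352 V.
e = -0.42407517 − (-0.42406860352) = −6.57 µV.

−6.57 µV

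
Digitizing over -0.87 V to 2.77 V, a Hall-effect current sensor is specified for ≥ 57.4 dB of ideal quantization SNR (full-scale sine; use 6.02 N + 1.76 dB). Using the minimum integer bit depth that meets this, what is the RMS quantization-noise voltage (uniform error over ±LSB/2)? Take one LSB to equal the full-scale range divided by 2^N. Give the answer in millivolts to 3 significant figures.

1.03 mV

Span: 2.77 V − (-0.87 V) = 3.64 V.
6.02 N + 1.76 ≥ 57.4 gives N ≥ 9.243, so the minimum integer is 10.
One LSB is 3.64 V / 1024 = 3.5547 mV.
RMS noise = LSB/√12 = 1.03 mV.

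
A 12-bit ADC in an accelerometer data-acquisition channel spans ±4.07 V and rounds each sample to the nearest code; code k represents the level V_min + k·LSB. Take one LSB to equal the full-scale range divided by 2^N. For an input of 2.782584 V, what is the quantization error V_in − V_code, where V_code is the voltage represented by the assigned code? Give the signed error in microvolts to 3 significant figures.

Full-scale range = 4.07 V − (-4.07 V) = 8.14 V. LSB = 8.14 V / 2^12 ≈ 1.987 mV.
Position in LSBs: (2.782584 − (-4.07)) × 4096/8.14 = 3448.1799; rounding gives k = 3448.
V_code = V_min + k × range/2^12 = -4.07 + 3448 × 8.14/4096 = 2.782226563 V.
e = 2.782584 − (2.782226563) = +357 µV.

+357 µV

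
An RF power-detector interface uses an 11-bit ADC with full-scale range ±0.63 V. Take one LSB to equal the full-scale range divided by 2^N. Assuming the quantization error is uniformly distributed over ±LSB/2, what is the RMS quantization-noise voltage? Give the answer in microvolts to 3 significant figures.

178 µV

Range = 0.63 − (-0.63) = 1.26 V.
Step size = 1.26/2048 V = 0.61523 mV.
RMS of a uniform error over width LSB is LSB/√12 = 178 µV.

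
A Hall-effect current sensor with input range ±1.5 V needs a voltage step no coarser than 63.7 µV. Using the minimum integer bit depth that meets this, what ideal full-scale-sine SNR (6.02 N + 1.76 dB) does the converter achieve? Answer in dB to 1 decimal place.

98.1 dB

Span: 1.5 V − (-1.5 V) = 3 V.
3 V / 63.7 µV = 47100. Since 2^15 = 32768 and 2^16 = 65536, N = 16.
SNR = 6.02 × 16 + 1.76 = 98.08 dB.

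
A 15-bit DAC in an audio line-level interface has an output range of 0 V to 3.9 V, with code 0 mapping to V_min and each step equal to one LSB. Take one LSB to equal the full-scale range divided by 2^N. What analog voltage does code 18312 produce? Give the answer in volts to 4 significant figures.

Range is 3.9 V. LSB = 3.9 V / 2^15.
Output = V_min + (18312/32768) × range = 0 + 0.558838 × 3.9 V
      = 0 + 2.17947 = 2.17947 V.

2.179 V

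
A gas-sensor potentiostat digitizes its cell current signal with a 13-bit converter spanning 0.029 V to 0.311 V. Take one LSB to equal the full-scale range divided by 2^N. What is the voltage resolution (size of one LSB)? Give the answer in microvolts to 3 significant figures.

34.4 µV

Full-scale range = 0.311 V − (0.029 V) = 0.282 V.
2^13 = 8192 levels.
Step size = 0.282/8192 V = 34.4 µV.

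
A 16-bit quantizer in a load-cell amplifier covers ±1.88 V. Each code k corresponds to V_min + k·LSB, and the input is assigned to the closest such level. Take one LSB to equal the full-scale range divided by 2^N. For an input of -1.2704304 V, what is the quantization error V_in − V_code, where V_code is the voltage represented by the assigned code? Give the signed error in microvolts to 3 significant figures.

Span: 1.88 V − (-1.88 V) = 3.76 V. LSB = 3.76 V / 2^16 ≈ 57.37 µV.
(V_in − V_min)/LSB = (-1.2704304 − (-1.88)) × 65536/3.76 = 10624.6684 → nearest code k = 10625.
Reconstructed level: -1.88 + 10625 × 3.76/65536 V = -1.2704113770 V.
e = -1.2704304 − (-1.2704113770) = −19.0 µV.

−19.0 µV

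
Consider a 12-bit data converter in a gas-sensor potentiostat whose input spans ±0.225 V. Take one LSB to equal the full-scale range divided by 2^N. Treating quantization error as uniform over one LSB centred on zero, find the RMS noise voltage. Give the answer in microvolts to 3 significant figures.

Span: 0.225 V − (-0.225 V) = 0.45 V.
LSB = 0.45 V / 2^12 = 109.86 µV.
σ_q = LSB/√12 = 109.86 µV/3.4641 = 31.7 µV.

31.7 µV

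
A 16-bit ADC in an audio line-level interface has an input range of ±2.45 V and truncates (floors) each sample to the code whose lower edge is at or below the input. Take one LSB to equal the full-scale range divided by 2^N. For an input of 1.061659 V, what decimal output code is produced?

Range = 2.45 − (-2.45) = 4.9 V. LSB = 4.9 V / 2^16 ≈ 74.77 µV.
V_in − V_min = 1.061659 − (-2.45) = 3.511659 V.
Divide by LSB: 3.511659 × 65536/4.9 = 46967.3641.
Truncating gives code 46967.

46967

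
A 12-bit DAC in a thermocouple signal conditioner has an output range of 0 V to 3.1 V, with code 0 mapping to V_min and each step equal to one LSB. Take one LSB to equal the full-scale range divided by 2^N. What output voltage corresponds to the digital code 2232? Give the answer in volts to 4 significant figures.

Span = 3.1 V. LSB = 3.1 V / 2^12.
V_out = 0 + 2232 × (3.1/4096) V
      = 0 + 1.68926 = 1.68926 V.

1.689 V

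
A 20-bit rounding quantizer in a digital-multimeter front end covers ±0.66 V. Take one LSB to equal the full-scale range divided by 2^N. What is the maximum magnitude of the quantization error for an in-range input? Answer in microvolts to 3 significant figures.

Range = 0.66 − (-0.66) = 1.32 V.
Step size = 1.32/1048576 V = 1.2589 µV.
A rounding quantizer has |error| ≤ LSB/2 = 0.629 µV.

0.629 µV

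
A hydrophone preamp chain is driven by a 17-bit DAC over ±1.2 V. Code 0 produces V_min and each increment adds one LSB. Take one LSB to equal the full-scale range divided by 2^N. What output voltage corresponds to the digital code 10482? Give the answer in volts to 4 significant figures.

-1.008 V

Span: 1.2 V − (-1.2 V) = 2.4 V. LSB = 2.4 V / 2^17.
Output = V_min + (10482/131072) × range = -1.2 + 0.0799713 × 2.4 V
      = -1.2 + 0.191931 = -1.00807 V.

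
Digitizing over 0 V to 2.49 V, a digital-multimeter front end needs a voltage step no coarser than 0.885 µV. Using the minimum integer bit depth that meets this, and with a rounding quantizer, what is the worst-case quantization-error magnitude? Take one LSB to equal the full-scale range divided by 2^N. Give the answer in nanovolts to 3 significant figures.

297 nV

Full-scale range = 2.49 V.
Need 2^N ≥ 2.49 V / 0.885 µV = 2.814e6 → N_min = 22.
LSB = 2.49 V ÷ 2^22 = 2.49/4194304 V = 0.59366 µV.
Max error for round-to-nearest is LSB/2 = 297 nV.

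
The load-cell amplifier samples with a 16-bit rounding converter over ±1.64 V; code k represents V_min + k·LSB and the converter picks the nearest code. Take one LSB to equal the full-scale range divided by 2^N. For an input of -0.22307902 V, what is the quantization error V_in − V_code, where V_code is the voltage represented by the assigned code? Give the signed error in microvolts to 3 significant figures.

Full-scale range = 1.64 V − (-1.64 V) = 3.28 V. LSB = 3.28 V / 2^16 ≈ 50.05 µV.
Position in LSBs: (-0.22307902 − (-1.64)) × 65536/3.28 = 28310.7724; rounding gives k = 28311.
V_code = V_min + k × range/2^16 = -1.64 + 28311 × 3.28/65536 = -0.22306762695 V.
e = -0.22307902 − (-0.22306762695) = −11.4 µV.

−11.4 µV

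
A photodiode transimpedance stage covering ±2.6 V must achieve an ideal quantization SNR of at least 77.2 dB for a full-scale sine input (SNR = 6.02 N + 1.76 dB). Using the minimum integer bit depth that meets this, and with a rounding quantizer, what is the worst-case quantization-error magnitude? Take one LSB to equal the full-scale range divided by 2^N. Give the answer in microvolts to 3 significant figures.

Span: 2.6 V − (-2.6 V) = 5.2 V.
N ≥ (77.2 − 1.76)/6.02 = 12.532 → N_min = 13.
LSB = 5.2 V ÷ 2^13 = 5.2/8192 V = 0.63477 mV.
Half an LSB is 317 µV.

317 µV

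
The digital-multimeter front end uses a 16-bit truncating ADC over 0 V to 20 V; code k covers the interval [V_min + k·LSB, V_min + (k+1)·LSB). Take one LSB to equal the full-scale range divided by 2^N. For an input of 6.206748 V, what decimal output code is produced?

V_FS = 20 V. LSB = 20 V / 2^16 ≈ 305.2 µV.
V_in − V_min = 6.206748 − (0) = 6.206748 V.
Divide by LSB: 6.206748 × 65536/20 = 20338.2718.
Truncating gives code 20338.

20338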